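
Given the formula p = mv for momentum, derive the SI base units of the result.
Units of each symbol in p = mv:
  m (mass): kg
  v (velocity): m/s

Multiplying the contributions: [kg] · [m/s]
Adding exponents of each base unit: kg: 1, m: 1, s: -1
SI base units of momentum: kg·m/s

Answer: kg·m/s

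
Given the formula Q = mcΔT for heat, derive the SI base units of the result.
Units of each symbol in Q = mcΔT:
  m (mass): kg
  c (specific heat capacity, in J/(kg·K)): m²/(s²·K)
  ΔT (temperature change): K

Multiplying the contributions: [kg] · [m²/(s²·K)] · [K]
Adding exponents of each base unit: kg: 1, m: 2, s: -2
SI base units of heat: kg·m²/s²

Answer: kg·m²/s²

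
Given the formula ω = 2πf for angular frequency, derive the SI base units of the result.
Units of each symbol in ω = 2πf:
  f (frequency): 1/s
  The factor 2π is dimensionless.

Multiplying the contributions: [1/s]
Adding exponents of each base unit: s: -1
SI base units of angular frequency: 1/s

Answer: 1/s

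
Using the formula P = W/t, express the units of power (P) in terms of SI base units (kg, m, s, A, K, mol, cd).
Units of each symbol in P = W/t:
  W (work): kg·m²/s²
  t (time): s  → in the denominator, contributes 1/s

Multiplying the contributions: [kg·m²/s²] · [1/s]
Adding exponents of each base unit: kg: 1, m: 2, s: -3
SI base units of power: kg·m²/s³

Answer: kg·m²/s³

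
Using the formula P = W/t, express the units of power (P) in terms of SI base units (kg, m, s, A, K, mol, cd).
Units of each symbol in P = W/t:
  W (work): kg·m²/s²
  t (time): s  → in the denominator, contributes 1/s

Multiplying the contributions: [kg·m²/s²] · [1/s]
Adding exponents of each base unit: kg: 1, m: 2, s: -3
SI base units of power: kg·m²/s³

Answer: kg·m²/s³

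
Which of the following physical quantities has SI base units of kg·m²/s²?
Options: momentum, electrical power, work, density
Checking the SI base units of each option:
  momentum (p = mv): kg·m/s  ✗
  electrical power (P = IV): kg·m²/s³  ✗
  work (W = Fd): kg·m²/s²  ✓ matches
  density (ρ = m/V): kg/m³  ✗

Only work has units kg·m²/s².

Answer: work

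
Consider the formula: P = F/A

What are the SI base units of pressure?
Units of each symbol in P = F/A:
  F (force): kg·m/s²
  A (area): m²  → in the denominator, contributes 1/m²

Multiplying the contributions: [kg·m/s²] · [1/m²]
Adding exponents of each base unit: kg: 1, m: -1, s: -2
SI base units of pressure: kg/(m·s²)

Answer: kg/(m·s²)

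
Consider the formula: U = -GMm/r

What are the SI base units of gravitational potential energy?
Units of each symbol in U = -GMm/r:
  G (gravitational constant): m³/(kg·s²)
  M (mass): kg
  m (mass): kg
  r (distance): m  → in the denominator, contributes 1/m
  The minus sign does not affect the units.

Multiplying the contributions: [m³/(kg·s²)] · [kg] · [kg] · [1/m]
Adding exponents of each base unit: kg: 1, m: 2, s: -2
SI base units of gravitational potential energy: kg·m²/s²

Answer: kg·m²/s²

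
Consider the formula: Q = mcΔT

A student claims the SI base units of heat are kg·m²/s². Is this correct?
Units of each symbol in Q = mcΔT:
  m (mass): kg
  c (specific heat capacity, in J/(kg·K)): m²/(s²·K)
  ΔT (temperature change): K

Multiplying the contributions: [kg] · [m²/(s²·K)] · [K]
Adding exponents of each base unit: kg: 1, m: 2, s: -2
SI base units of heat: kg·m²/s²

The claimed units kg·m²/s² match the derived units, so the claim is correct.

Answer: Yes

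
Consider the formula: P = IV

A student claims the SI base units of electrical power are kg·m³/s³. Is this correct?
Units of each symbol in P = IV:
  I (current): A
  V (voltage, in volts): kg·m²/(s³·A)

Multiplying the contributions: [A] · [kg·m²/(s³·A)]
Adding exponents of each base unit: kg: 1, m: 2, s: -3
SI base units of electrical power: kg·m²/s³

The claimed units kg·m³/s³ (exponents kg: 1, m: 3, s: -3) do not match the derived units kg·m²/s³ (exponents kg: 1, m: 2, s: -3), so the claim is incorrect.

Answer: No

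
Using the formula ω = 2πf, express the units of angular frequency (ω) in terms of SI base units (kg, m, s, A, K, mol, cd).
Units of each symbol in ω = 2πf:
  f (frequency): 1/s
  The factor 2π is dimensionless.

Multiplying the contributions: [1/s]
Adding exponents of each base unit: s: -1
SI base units of angular frequency: 1/s

Answer: 1/s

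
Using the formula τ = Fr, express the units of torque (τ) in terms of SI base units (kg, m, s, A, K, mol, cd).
Units of each symbol in τ = Fr:
  F (force): kg·m/s²
  r (lever arm): m

Multiplying the contributions: [kg·m/s²] · [m]
Adding exponents of each base unit: kg: 1, m: 2, s: -2
SI base units of torque: kg·m²/s²

Answer: kg·m²/s²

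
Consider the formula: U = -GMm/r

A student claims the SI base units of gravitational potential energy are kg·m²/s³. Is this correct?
Units of each symbol in U = -GMm/r:
  G (gravitational constant): m³/(kg·s²)
  M (mass): kg
  m (mass): kg
  r (distance): m  → in the denominator, contributes 1/m
  The minus sign does not affect the units.

Multiplying the contributions: [m³/(kg·s²)] · [kg] · [kg] · [1/m]
Adding exponents of each base unit: kg: 1, m: 2, s: -2
SI base units of gravitational potential energy: kg·m²/s²

The claimed units kg·m²/s³ (exponents kg: 1, m: 2, s: -3) do not match the derived units kg·m²/s² (exponents kg: 1, m: 2, s: -2), so the claim is incorrect.

Answer: No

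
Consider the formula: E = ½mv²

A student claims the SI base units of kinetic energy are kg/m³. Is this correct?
Units of each symbol in E = ½mv²:
  m (mass): kg
  v (speed): m/s  → to the power 2, contributes m²/s²
  The factor ½ is dimensionless.

Multiplying the contributions: [kg] · [m²/s²]
Adding exponents of each base unit: kg: 1, m: 2, s: -2
SI base units of kinetic energy: kg·m²/s²

The claimed units kg/m³ (exponents kg: 1, m: -3) do not match the derived units kg·m²/s² (exponents kg: 1, m: 2, s: -2), so the claim is incorrect.

Answer: No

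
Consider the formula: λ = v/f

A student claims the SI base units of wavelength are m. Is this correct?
Units of each symbol in λ = v/f:
  v (wave speed): m/s
  f (frequency): 1/s  → in the denominator, contributes s

Multiplying the contributions: [m/s] · [s]
Adding exponents of each base unit: m: 1
SI base units of wavelength: m

The claimed units m match the derived units, so the claim is correct.

Answer: Yes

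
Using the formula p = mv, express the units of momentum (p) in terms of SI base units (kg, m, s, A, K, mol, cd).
Units of each symbol in p = mv:
  m (mass): kg
  v (velocity): m/s

Multiplying the contributions: [kg] · [m/s]
Adding exponents of each base unit: kg: 1, m: 1, s: -1
SI base units of momentum: kg·m/s

Answer: kg·m/s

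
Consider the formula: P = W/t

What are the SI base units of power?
Units of each symbol in P = W/t:
  W (work): kg·m²/s²
  t (time): s  → in the denominator, contributes 1/s

Multiplying the contributions: [kg·m²/s²] · [1/s]
Adding exponents of each base unit: kg: 1, m: 2, s: -3
SI base units of power: kg·m²/s³

Answer: kg·m²/s³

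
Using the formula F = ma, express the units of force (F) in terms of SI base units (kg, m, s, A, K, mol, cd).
Units of each symbol in F = ma:
  m (mass): kg
  a (acceleration): m/s²

Multiplying the contributions: [kg] · [m/s²]
Adding exponents of each base unit: kg: 1, m: 1, s: -2
SI base units of force: kg·m/s²

Answer: kg·m/s²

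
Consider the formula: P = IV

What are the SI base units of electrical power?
Units of each symbol in P = IV:
  I (current): A
  V (voltage, in volts): kg·m²/(s³·A)

Multiplying the contributions: [A] · [kg·m²/(s³·A)]
Adding exponents of each base unit: kg: 1, m: 2, s: -3
SI base units of electrical power: kg·m²/s³

Answer: kg·m²/s³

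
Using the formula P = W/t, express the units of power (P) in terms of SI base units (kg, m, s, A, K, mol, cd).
Units of each symbol in P = W/t:
  W (work): kg·m²/s²
  t (time): s  → in the denominator, contributes 1/s

Multiplying the contributions: [kg·m²/s²] · [1/s]
Adding exponents of each base unit: kg: 1, m: 2, s: -3
SI base units of power: kg·m²/s³

Answer: kg·m²/s³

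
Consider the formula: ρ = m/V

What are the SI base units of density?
Units of each symbol in ρ = m/V:
  m (mass): kg
  V (volume): m³  → in the denominator, contributes 1/m³

Multiplying the contributions: [kg] · [1/m³]
Adding exponents of each base unit: kg: 1, m: -3
SI base units of density: kg/m³

Answer: kg/m³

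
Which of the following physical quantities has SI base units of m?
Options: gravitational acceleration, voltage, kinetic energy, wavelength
Checking the SI base units of each option:
  gravitational acceleration (g = GM/r²): m/s²  ✗
  voltage (V = IR): kg·m²/(s³·A)  ✗
  kinetic energy (E = ½mv²): kg·m²/s²  ✗
  wavelength (λ = v/f): m  ✓ matches

Only wavelength has units m.

Answer: wavelength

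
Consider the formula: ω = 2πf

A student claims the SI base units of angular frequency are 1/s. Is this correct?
Units of each symbol in ω = 2πf:
  f (frequency): 1/s
  The factor 2π is dimensionless.

Multiplying the contributions: [1/s]
Adding exponents of each base unit: s: -1
SI base units of angular frequency: 1/s

The claimed units 1/s match the derived units, so the claim is correct.

Answer: Yes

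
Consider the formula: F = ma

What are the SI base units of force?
Units of each symbol in F = ma:
  m (mass): kg
  a (acceleration): m/s²

Multiplying the contributions: [kg] · [m/s²]
Adding exponents of each base unit: kg: 1, m: 1, s: -2
SI base units of force: kg·m/s²

Answer: kg·m/s²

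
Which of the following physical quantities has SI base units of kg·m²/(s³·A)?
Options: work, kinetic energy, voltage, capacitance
Checking the SI base units of each option:
  work (W = Fd): kg·m²/s²  ✗
  kinetic energy (E = ½mv²): kg·m²/s²  ✗
  voltage (V = IR): kg·m²/(s³·A)  ✓ matches
  capacitance (C = Q/V): s⁴·A²/(kg·m²)  ✗

Only voltage has units kg·m²/(s³·A).

Answer: voltage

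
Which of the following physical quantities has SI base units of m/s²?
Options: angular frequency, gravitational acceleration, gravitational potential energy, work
Checking the SI base units of each option:
  angular frequency (ω = 2πf): 1/s  ✗
  gravitational acceleration (g = GM/r²): m/s²  ✓ matches
  gravitational potential energy (U = -GMm/r): kg·m²/s²  ✗
  work (W = Fd): kg·m²/s²  ✗

Only gravitational acceleration has units m/s².

Answer: gravitational acceleration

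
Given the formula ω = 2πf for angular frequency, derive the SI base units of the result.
Units of each symbol in ω = 2πf:
  f (frequency): 1/s
  The factor 2π is dimensionless.

Multiplying the contributions: [1/s]
Adding exponents of each base unit: s: -1
SI base units of angular frequency: 1/s

Answer: 1/s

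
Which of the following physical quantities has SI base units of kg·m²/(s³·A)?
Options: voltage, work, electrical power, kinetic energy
Checking the SI base units of each option:
  voltage (V = IR): kg·m²/(s³·A)  ✓ matches
  work (W = Fd): kg·m²/s²  ✗
  electrical power (P = IV): kg·m²/s³  ✗
  kinetic energy (E = ½mv²): kg·m²/s²  ✗

Only voltage has units kg·m²/(s³·A).

Answer: voltage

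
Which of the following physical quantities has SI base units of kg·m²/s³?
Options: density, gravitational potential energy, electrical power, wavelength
Checking the SI base units of each option:
  density (ρ = m/V): kg/m³  ✗
  gravitational potential energy (U = -GMm/r): kg·m²/s²  ✗
  electrical power (P = IV): kg·m²/s³  ✓ matches
  wavelength (λ = v/f): m  ✗

Only electrical power has units kg·m²/s³.

Answer: electrical power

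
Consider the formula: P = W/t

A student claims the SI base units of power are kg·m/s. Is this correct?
Units of each symbol in P = W/t:
  W (work): kg·m²/s²
  t (time): s  → in the denominator, contributes 1/s

Multiplying the contributions: [kg·m²/s²] · [1/s]
Adding exponents of each base unit: kg: 1, m: 2, s: -3
SI base units of power: kg·m²/s³

The claimed units kg·m/s (exponents kg: 1, m: 1, s: -1) do not match the derived units kg·m²/s³ (exponents kg: 1, m: 2, s: -3), so the claim is incorrect.

Answer: No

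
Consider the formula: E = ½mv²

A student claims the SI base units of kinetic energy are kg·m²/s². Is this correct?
Units of each symbol in E = ½mv²:
  m (mass): kg
  v (speed): m/s  → to the power 2, contributes m²/s²
  The factor ½ is dimensionless.

Multiplying the contributions: [kg] · [m²/s²]
Adding exponents of each base unit: kg: 1, m: 2, s: -2
SI base units of kinetic energy: kg·m²/s²

The claimed units kg·m²/s² match the derived units, so the claim is correct.

Answer: Yes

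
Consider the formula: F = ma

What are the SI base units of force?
Units of each symbol in F = ma:
  m (mass): kg
  a (acceleration): m/s²

Multiplying the contributions: [kg] · [m/s²]
Adding exponents of each base unit: kg: 1, m: 1, s: -2
SI base units of force: kg·m/s²

Answer: kg·m/s²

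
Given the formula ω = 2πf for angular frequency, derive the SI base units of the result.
Units of each symbol in ω = 2πf:
  f (frequency): 1/s
  The factor 2π is dimensionless.

Multiplying the contributions: [1/s]
Adding exponents of each base unit: s: -1
SI base units of angular frequency: 1/s

Answer: 1/s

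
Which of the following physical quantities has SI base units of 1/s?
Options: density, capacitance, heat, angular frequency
Checking the SI base units of each option:
  density (ρ = m/V): kg/m³  ✗
  capacitance (C = Q/V): s⁴·A²/(kg·m²)  ✗
  heat (Q = mcΔT): kg·m²/s²  ✗
  angular frequency (ω = 2πf): 1/s  ✓ matches

Only angular frequency has units 1/s.

Answer: angular frequency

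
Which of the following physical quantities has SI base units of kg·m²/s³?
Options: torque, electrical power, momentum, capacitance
Checking the SI base units of each option:
  torque (τ = Fr): kg·m²/s²  ✗
  electrical power (P = IV): kg·m²/s³  ✓ matches
  momentum (p = mv): kg·m/s  ✗
  capacitance (C = Q/V): s⁴·A²/(kg·m²)  ✗

Only electrical power has units kg·m²/s³.

Answer: electrical power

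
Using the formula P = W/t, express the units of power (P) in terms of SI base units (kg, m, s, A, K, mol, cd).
Units of each symbol in P = W/t:
  W (work): kg·m²/s²
  t (time): s  → in the denominator, contributes 1/s

Multiplying the contributions: [kg·m²/s²] · [1/s]
Adding exponents of each base unit: kg: 1, m: 2, s: -3
SI base units of power: kg·m²/s³

Answer: kg·m²/s³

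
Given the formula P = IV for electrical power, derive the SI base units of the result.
Units of each symbol in P = IV:
  I (current): A
  V (voltage, in volts): kg·m²/(s³·A)

Multiplying the contributions: [A] · [kg·m²/(s³·A)]
Adding exponents of each base unit: kg: 1, m: 2, s: -3
SI base units of electrical power: kg·m²/s³

Answer: kg·m²/s³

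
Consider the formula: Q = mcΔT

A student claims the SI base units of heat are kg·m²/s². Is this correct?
Units of each symbol in Q = mcΔT:
  m (mass): kg
  c (specific heat capacity, in J/(kg·K)): m²/(s²·K)
  ΔT (temperature change): K

Multiplying the contributions: [kg] · [m²/(s²·K)] · [K]
Adding exponents of each base unit: kg: 1, m: 2, s: -2
SI base units of heat: kg·m²/s²

The claimed units kg·m²/s² match the derived units, so the claim is correct.

Answer: Yes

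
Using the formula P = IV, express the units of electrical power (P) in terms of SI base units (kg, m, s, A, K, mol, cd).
Units of each symbol in P = IV:
  I (current): A
  V (voltage, in volts): kg·m²/(s³·A)

Multiplying the contributions: [A] · [kg·m²/(s³·A)]
Adding exponents of each base unit: kg: 1, m: 2, s: -3
SI base units of electrical power: kg·m²/s³

Answer: kg·m²/s³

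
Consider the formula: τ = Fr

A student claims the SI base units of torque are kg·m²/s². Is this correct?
Units of each symbol in τ = Fr:
  F (force): kg·m/s²
  r (lever arm): m

Multiplying the contributions: [kg·m/s²] · [m]
Adding exponents of each base unit: kg: 1, m: 2, s: -2
SI base units of torque: kg·m²/s²

The claimed units kg·m²/s² match the derived units, so the claim is correct.

Answer: Yes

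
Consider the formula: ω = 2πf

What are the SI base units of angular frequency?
Units of each symbol in ω = 2πf:
  f (frequency): 1/s
  The factor 2π is dimensionless.

Multiplying the contributions: [1/s]
Adding exponents of each base unit: s: -1
SI base units of angular frequency: 1/s

Answer: 1/s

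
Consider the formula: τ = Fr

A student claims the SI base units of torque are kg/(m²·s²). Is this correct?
Units of each symbol in τ = Fr:
  F (force): kg·m/s²
  r (lever arm): m

Multiplying the contributions: [kg·m/s²] · [m]
Adding exponents of each base unit: kg: 1, m: 2, s: -2
SI base units of torque: kg·m²/s²

The claimed units kg/(m²·s²) (exponents kg: 1, m: -2, s: -2) do not match the derived units kg·m²/s² (exponents kg: 1, m: 2, s: -2), so the claim is incorrect.

Answer: No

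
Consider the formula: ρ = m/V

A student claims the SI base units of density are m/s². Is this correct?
Units of each symbol in ρ = m/V:
  m (mass): kg
  V (volume): m³  → in the denominator, contributes 1/m³

Multiplying the contributions: [kg] · [1/m³]
Adding exponents of each base unit: kg: 1, m: -3
SI base units of density: kg/m³

The claimed units m/s² (exponents m: 1, s: -2) do not match the derived units kg/m³ (exponents kg: 1, m: -3), so the claim is incorrect.

Answer: No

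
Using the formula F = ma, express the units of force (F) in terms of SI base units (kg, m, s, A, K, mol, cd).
Units of each symbol in F = ma:
  m (mass): kg
  a (acceleration): m/s²

Multiplying the contributions: [kg] · [m/s²]
Adding exponents of each base unit: kg: 1, m: 1, s: -2
SI base units of force: kg·m/s²

Answer: kg·m/s²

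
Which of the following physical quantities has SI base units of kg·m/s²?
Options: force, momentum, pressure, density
Checking the SI base units of each option:
  force (F = ma): kg·m/s²  ✓ matches
  momentum (p = mv): kg·m/s  ✗
  pressure (P = F/A): kg/(m·s²)  ✗
  density (ρ = m/V): kg/m³  ✗

Only force has units kg·m/s².

Answer: force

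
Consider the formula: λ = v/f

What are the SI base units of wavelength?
Units of each symbol in λ = v/f:
  v (wave speed): m/s
  f (frequency): 1/s  → in the denominator, contributes s

Multiplying the contributions: [m/s] · [s]
Adding exponents of each base unit: m: 1
SI base units of wavelength: m

Answer: m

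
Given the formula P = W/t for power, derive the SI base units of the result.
Units of each symbol in P = W/t:
  W (work): kg·m²/s²
  t (time): s  → in the denominator, contributes 1/s

Multiplying the contributions: [kg·m²/s²] · [1/s]
Adding exponents of each base unit: kg: 1, m: 2, s: -3
SI base units of power: kg·m²/s³

Answer: kg·m²/s³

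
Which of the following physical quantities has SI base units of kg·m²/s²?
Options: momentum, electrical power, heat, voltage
Checking the SI base units of each option:
  momentum (p = mv): kg·m/s  ✗
  electrical power (P = IV): kg·m²/s³  ✗
  heat (Q = mcΔT): kg·m²/s²  ✓ matches
  voltage (V = IR): kg·m²/(s³·A)  ✗

Only heat has units kg·m²/s².

Answer: heat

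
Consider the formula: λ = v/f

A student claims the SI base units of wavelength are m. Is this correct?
Units of each symbol in λ = v/f:
  v (wave speed): m/s
  f (frequency): 1/s  → in the denominator, contributes s

Multiplying the contributions: [m/s] · [s]
Adding exponents of each base unit: m: 1
SI base units of wavelength: m

The claimed units m match the derived units, so the claim is correct.

Answer: Yes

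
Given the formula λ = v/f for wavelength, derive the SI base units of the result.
Units of each symbol in λ = v/f:
  v (wave speed): m/s
  f (frequency): 1/s  → in the denominator, contributes s

Multiplying the contributions: [m/s] · [s]
Adding exponents of each base unit: m: 1
SI base units of wavelength: m

Answer: m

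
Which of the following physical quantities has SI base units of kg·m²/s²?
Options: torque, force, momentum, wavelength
Checking the SI base units of each option:
  torque (τ = Fr): kg·m²/s²  ✓ matches
  force (F = ma): kg·m/s²  ✗
  momentum (p = mv): kg·m/s  ✗
  wavelength (λ = v/f): m  ✗

Only torque has units kg·m²/s².

Answer: torque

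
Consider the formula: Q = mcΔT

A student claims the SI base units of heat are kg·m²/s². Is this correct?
Units of each symbol in Q = mcΔT:
  m (mass): kg
  c (specific heat capacity, in J/(kg·K)): m²/(s²·K)
  ΔT (temperature change): K

Multiplying the contributions: [kg] · [m²/(s²·K)] · [K]
Adding exponents of each base unit: kg: 1, m: 2, s: -2
SI base units of heat: kg·m²/s²

The claimed units kg·m²/s² match the derived units, so the claim is correct.

Answer: Yes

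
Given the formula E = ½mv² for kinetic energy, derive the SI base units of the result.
Units of each symbol in E = ½mv²:
  m (mass): kg
  v (speed): m/s  → to the power 2, contributes m²/s²
  The factor ½ is dimensionless.

Multiplying the contributions: [kg] · [m²/s²]
Adding exponents of each base unit: kg: 1, m: 2, s: -2
SI base units of kinetic energy: kg·m²/s²

Answer: kg·m²/s²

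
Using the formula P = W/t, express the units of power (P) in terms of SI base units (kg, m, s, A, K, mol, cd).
Units of each symbol in P = W/t:
  W (work): kg·m²/s²
  t (time): s  → in the denominator, contributes 1/s

Multiplying the contributions: [kg·m²/s²] · [1/s]
Adding exponents of each base unit: kg: 1, m: 2, s: -3
SI base units of power: kg·m²/s³

Answer: kg·m²/s³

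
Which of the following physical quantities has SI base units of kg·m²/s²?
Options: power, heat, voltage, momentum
Checking the SI base units of each option:
  power (P = W/t): kg·m²/s³  ✗
  heat (Q = mcΔT): kg·m²/s²  ✓ matches
  voltage (V = IR): kg·m²/(s³·A)  ✗
  momentum (p = mv): kg·m/s  ✗

Only heat has units kg·m²/s².

Answer: heat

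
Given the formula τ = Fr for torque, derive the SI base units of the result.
Units of each symbol in τ = Fr:
  F (force): kg·m/s²
  r (lever arm): m

Multiplying the contributions: [kg·m/s²] · [m]
Adding exponents of each base unit: kg: 1, m: 2, s: -2
SI base units of torque: kg·m²/s²

Answer: kg·m²/s²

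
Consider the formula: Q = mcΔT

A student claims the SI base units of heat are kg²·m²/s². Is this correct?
Units of each symbol in Q = mcΔT:
  m (mass): kg
  c (specific heat capacity, in J/(kg·K)): m²/(s²·K)
  ΔT (temperature change): K

Multiplying the contributions: [kg] · [m²/(s²·K)] · [K]
Adding exponents of each base unit: kg: 1, m: 2, s: -2
SI base units of heat: kg·m²/s²

The claimed units kg²·m²/s² (exponents kg: 2, m: 2, s: -2) do not match the derived units kg·m²/s² (exponents kg: 1, m: 2, s: -2), so the claim is incorrect.

Answer: No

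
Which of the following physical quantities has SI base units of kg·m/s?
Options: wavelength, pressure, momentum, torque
Checking the SI base units of each option:
  wavelength (λ = v/f): m  ✗
  pressure (P = F/A): kg/(m·s²)  ✗
  momentum (p = mv): kg·m/s  ✓ matches
  torque (τ = Fr): kg·m²/s²  ✗

Only momentum has units kg·m/s.

Answer: momentum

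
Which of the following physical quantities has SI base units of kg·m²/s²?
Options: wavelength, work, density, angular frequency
Checking the SI base units of each option:
  wavelength (λ = v/f): m  ✗
  work (W = Fd): kg·m²/s²  ✓ matches
  density (ρ = m/V): kg/m³  ✗
  angular frequency (ω = 2πf): 1/s  ✗

Only work has units kg·m²/s².

Answer: work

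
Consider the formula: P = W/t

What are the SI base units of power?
Units of each symbol in P = W/t:
  W (work): kg·m²/s²
  t (time): s  → in the denominator, contributes 1/s

Multiplying the contributions: [kg·m²/s²] · [1/s]
Adding exponents of each base unit: kg: 1, m: 2, s: -3
SI base units of power: kg·m²/s³

Answer: kg·m²/s³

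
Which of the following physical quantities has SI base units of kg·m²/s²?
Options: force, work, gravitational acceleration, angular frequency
Checking the SI base units of each option:
  force (F = ma): kg·m/s²  ✗
  work (W = Fd): kg·m²/s²  ✓ matches
  gravitational acceleration (g = GM/r²): m/s²  ✗
  angular frequency (ω = 2πf): 1/s  ✗

Only work has units kg·m²/s².

Answer: work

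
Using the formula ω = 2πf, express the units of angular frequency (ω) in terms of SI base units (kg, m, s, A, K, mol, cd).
Units of each symbol in ω = 2πf:
  f (frequency): 1/s
  The factor 2π is dimensionless.

Multiplying the contributions: [1/s]
Adding exponents of each base unit: s: -1
SI base units of angular frequency: 1/s

Answer: 1/s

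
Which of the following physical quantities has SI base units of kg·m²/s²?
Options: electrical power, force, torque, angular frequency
Checking the SI base units of each option:
  electrical power (P = IV): kg·m²/s³  ✗
  force (F = ma): kg·m/s²  ✗
  torque (τ = Fr): kg·m²/s²  ✓ matches
  angular frequency (ω = 2πf): 1/s  ✗

Only torque has units kg·m²/s².

Answer: torque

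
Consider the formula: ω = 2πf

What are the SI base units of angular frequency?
Units of each symbol in ω = 2πf:
  f (frequency): 1/s
  The factor 2π is dimensionless.

Multiplying the contributions: [1/s]
Adding exponents of each base unit: s: -1
SI base units of angular frequency: 1/s

Answer: 1/s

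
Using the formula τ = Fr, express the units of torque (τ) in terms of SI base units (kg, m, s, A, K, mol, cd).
Units of each symbol in τ = Fr:
  F (force): kg·m/s²
  r (lever arm): m

Multiplying the contributions: [kg·m/s²] · [m]
Adding exponents of each base unit: kg: 1, m: 2, s: -2
SI base units of torque: kg·m²/s²

Answer: kg·m²/s²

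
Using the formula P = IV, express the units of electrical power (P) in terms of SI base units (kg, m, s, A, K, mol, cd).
Units of each symbol in P = IV:
  I (current): A
  V (voltage, in volts): kg·m²/(s³·A)

Multiplying the contributions: [A] · [kg·m²/(s³·A)]
Adding exponents of each base unit: kg: 1, m: 2, s: -3
SI base units of electrical power: kg·m²/s³

Answer: kg·m²/s³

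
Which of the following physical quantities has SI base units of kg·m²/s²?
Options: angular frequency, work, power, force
Checking the SI base units of each option:
  angular frequency (ω = 2πf): 1/s  ✗
  work (W = Fd): kg·m²/s²  ✓ matches
  power (P = W/t): kg·m²/s³  ✗
  force (F = ma): kg·m/s²  ✗

Only work has units kg·m²/s².

Answer: work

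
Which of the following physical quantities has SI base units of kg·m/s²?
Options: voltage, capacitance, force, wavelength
Checking the SI base units of each option:
  voltage (V = IR): kg·m²/(s³·A)  ✗
  capacitance (C = Q/V): s⁴·A²/(kg·m²)  ✗
  force (F = ma): kg·m/s²  ✓ matches
  wavelength (λ = v/f): m  ✗

Only force has units kg·m/s².

Answer: force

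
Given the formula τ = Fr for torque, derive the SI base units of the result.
Units of each symbol in τ = Fr:
  F (force): kg·m/s²
  r (lever arm): m

Multiplying the contributions: [kg·m/s²] · [m]
Adding exponents of each base unit: kg: 1, m: 2, s: -2
SI base units of torque: kg·m²/s²

Answer: kg·m²/s²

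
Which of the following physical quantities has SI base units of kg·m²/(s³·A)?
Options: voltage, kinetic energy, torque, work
Checking the SI base units of each option:
  voltage (V = IR): kg·m²/(s³·A)  ✓ matches
  kinetic energy (E = ½mv²): kg·m²/s²  ✗
  torque (τ = Fr): kg·m²/s²  ✗
  work (W = Fd): kg·m²/s²  ✗

Only voltage has units kg·m²/(s³·A).

Answer: voltage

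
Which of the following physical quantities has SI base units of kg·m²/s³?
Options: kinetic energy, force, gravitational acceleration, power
Checking the SI base units of each option:
  kinetic energy (E = ½mv²): kg·m²/s²  ✗
  force (F = ma): kg·m/s²  ✗
  gravitational acceleration (g = GM/r²): m/s²  ✗
  power (P = W/t): kg·m²/s³  ✓ matches

Only power has units kg·m²/s³.

Answer: power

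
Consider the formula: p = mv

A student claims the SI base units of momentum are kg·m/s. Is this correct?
Units of each symbol in p = mv:
  m (mass): kg
  v (velocity): m/s

Multiplying the contributions: [kg] · [m/s]
Adding exponents of each base unit: kg: 1, m: 1, s: -1
SI base units of momentum: kg·m/s

The claimed units kg·m/s match the derived units, so the claim is correct.

Answer: Yes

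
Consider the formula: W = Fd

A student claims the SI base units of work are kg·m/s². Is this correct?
Units of each symbol in W = Fd:
  F (force): kg·m/s²
  d (displacement): m

Multiplying the contributions: [kg·m/s²] · [m]
Adding exponents of each base unit: kg: 1, m: 2, s: -2
SI base units of work: kg·m²/s²

The claimed units kg·m/s² (exponents kg: 1, m: 1, s: -2) do not match the derived units kg·m²/s² (exponents kg: 1, m: 2, s: -2), so the claim is incorrect.

Answer: No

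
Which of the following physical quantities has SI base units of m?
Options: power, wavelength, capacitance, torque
Checking the SI base units of each option:
  power (P = W/t): kg·m²/s³  ✗
  wavelength (λ = v/f): m  ✓ matches
  capacitance (C = Q/V): s⁴·A²/(kg·m²)  ✗
  torque (τ = Fr): kg·m²/s²  ✗

Only wavelength has units m.

Answer: wavelength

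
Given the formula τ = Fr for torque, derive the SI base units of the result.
Units of each symbol in τ = Fr:
  F (force): kg·m/s²
  r (lever arm): m

Multiplying the contributions: [kg·m/s²] · [m]
Adding exponents of each base unit: kg: 1, m: 2, s: -2
SI base units of torque: kg·m²/s²

Answer: kg·m²/s²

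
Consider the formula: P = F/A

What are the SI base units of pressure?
Units of each symbol in P = F/A:
  F (force): kg·m/s²
  A (area): m²  → in the denominator, contributes 1/m²

Multiplying the contributions: [kg·m/s²] · [1/m²]
Adding exponents of each base unit: kg: 1, m: -1, s: -2
SI base units of pressure: kg/(m·s²)

Answer: kg/(m·s²)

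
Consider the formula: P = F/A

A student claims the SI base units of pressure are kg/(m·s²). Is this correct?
Units of each symbol in P = F/A:
  F (force): kg·m/s²
  A (area): m²  → in the denominator, contributes 1/m²

Multiplying the contributions: [kg·m/s²] · [1/m²]
Adding exponents of each base unit: kg: 1, m: -1, s: -2
SI base units of pressure: kg/(m·s²)

The claimed units kg/(m·s²) match the derived units, so the claim is correct.

Answer: Yes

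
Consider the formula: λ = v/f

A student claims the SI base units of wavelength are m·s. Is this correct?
Units of each symbol in λ = v/f:
  v (wave speed): m/s
  f (frequency): 1/s  → in the denominator, contributes s

Multiplying the contributions: [m/s] · [s]
Adding exponents of each base unit: m: 1
SI base units of wavelength: m

The claimed units m·s (exponents m: 1, s: 1) do not match the derived units m (exponents m: 1), so the claim is incorrect.

Answer: No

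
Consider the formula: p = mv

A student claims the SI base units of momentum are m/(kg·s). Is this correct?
Units of each symbol in p = mv:
  m (mass): kg
  v (velocity): m/s

Multiplying the contributions: [kg] · [m/s]
Adding exponents of each base unit: kg: 1, m: 1, s: -1
SI base units of momentum: kg·m/s

The claimed units m/(kg·s) (exponents kg: -1, m: 1, s: -1) do not match the derived units kg·m/s (exponents kg: 1, m: 1, s: -1), so the claim is incorrect.

Answer: No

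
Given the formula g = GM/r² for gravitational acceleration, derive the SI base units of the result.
Units of each symbol in g = GM/r²:
  G (gravitational constant): m³/(kg·s²)
  M (mass): kg
  r (distance): m  → to the power 2 in the denominator, contributes 1/m²

Multiplying the contributions: [m³/(kg·s²)] · [kg] · [1/m²]
Adding exponents of each base unit: m: 1, s: -2
SI base units of gravitational acceleration: m/s²

Answer: m/s²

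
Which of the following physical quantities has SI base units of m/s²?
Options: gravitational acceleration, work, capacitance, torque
Checking the SI base units of each option:
  gravitational acceleration (g = GM/r²): m/s²  ✓ matches
  work (W = Fd): kg·m²/s²  ✗
  capacitance (C = Q/V): s⁴·A²/(kg·m²)  ✗
  torque (τ = Fr): kg·m²/s²  ✗

Only gravitational acceleration has units m/s².

Answer: gravitational acceleration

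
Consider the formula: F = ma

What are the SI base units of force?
Units of each symbol in F = ma:
  m (mass): kg
  a (acceleration): m/s²

Multiplying the contributions: [kg] · [m/s²]
Adding exponents of each base unit: kg: 1, m: 1, s: -2
SI base units of force: kg·m/s²

Answer: kg·m/s²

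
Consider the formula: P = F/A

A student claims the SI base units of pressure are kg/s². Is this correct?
Units of each symbol in P = F/A:
  F (force): kg·m/s²
  A (area): m²  → in the denominator, contributes 1/m²

Multiplying the contributions: [kg·m/s²] · [1/m²]
Adding exponents of each base unit: kg: 1, m: -1, s: -2
SI base units of pressure: kg/(m·s²)

The claimed units kg/s² (exponents kg: 1, s: -2) do not match the derived units kg/(m·s²) (exponents kg: 1, m: -1, s: -2), so the claim is incorrect.

Answer: No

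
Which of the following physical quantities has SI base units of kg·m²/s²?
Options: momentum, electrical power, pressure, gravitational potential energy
Checking the SI base units of each option:
  momentum (p = mv): kg·m/s  ✗
  electrical power (P = IV): kg·m²/s³  ✗
  pressure (P = F/A): kg/(m·s²)  ✗
  gravitational potential energy (U = -GMm/r): kg·m²/s²  ✓ matches

Only gravitational potential energy has units kg·m²/s².

Answer: gravitational potential energy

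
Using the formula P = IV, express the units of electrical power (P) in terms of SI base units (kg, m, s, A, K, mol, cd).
Units of each symbol in P = IV:
  I (current): A
  V (voltage, in volts): kg·m²/(s³·A)

Multiplying the contributions: [A] · [kg·m²/(s³·A)]
Adding exponents of each base unit: kg: 1, m: 2, s: -3
SI base units of electrical power: kg·m²/s³

Answer: kg·m²/s³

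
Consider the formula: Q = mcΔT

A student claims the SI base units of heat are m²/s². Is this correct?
Units of each symbol in Q = mcΔT:
  m (mass): kg
  c (specific heat capacity, in J/(kg·K)): m²/(s²·K)
  ΔT (temperature change): K

Multiplying the contributions: [kg] · [m²/(s²·K)] · [K]
Adding exponents of each base unit: kg: 1, m: 2, s: -2
SI base units of heat: kg·m²/s²

The claimed units m²/s² (exponents m: 2, s: -2) do not match the derived units kg·m²/s² (exponents kg: 1, m: 2, s: -2), so the claim is incorrect.

Answer: No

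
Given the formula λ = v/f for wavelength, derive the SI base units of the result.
Units of each symbol in λ = v/f:
  v (wave speed): m/s
  f (frequency): 1/s  → in the denominator, contributes s

Multiplying the contributions: [m/s] · [s]
Adding exponents of each base unit: m: 1
SI base units of wavelength: m

Answer: m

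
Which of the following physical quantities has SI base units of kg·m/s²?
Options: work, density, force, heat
Checking the SI base units of each option:
  work (W = Fd): kg·m²/s²  ✗
  density (ρ = m/V): kg/m³  ✗
  force (F = ma): kg·m/s²  ✓ matches
  heat (Q = mcΔT): kg·m²/s²  ✗

Only force has units kg·m/s².

Answer: force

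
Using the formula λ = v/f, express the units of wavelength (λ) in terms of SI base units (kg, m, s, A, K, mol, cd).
Units of each symbol in λ = v/f:
  v (wave speed): m/s
  f (frequency): 1/s  → in the denominator, contributes s

Multiplying the contributions: [m/s] · [s]
Adding exponents of each base unit: m: 1
SI base units of wavelength: m

Answer: m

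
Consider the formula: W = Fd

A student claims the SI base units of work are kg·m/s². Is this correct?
Units of each symbol in W = Fd:
  F (force): kg·m/s²
  d (displacement): m

Multiplying the contributions: [kg·m/s²] · [m]
Adding exponents of each base unit: kg: 1, m: 2, s: -2
SI base units of work: kg·m²/s²

The claimed units kg·m/s² (exponents kg: 1, m: 1, s: -2) do not match the derived units kg·m²/s² (exponents kg: 1, m: 2, s: -2), so the claim is incorrect.

Answer: No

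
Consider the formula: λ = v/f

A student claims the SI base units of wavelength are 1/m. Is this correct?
Units of each symbol in λ = v/f:
  v (wave speed): m/s
  f (frequency): 1/s  → in the denominator, contributes s

Multiplying the contributions: [m/s] · [s]
Adding exponents of each base unit: m: 1
SI base units of wavelength: m

The claimed units 1/m (exponents m: -1) do not match the derived units m (exponents m: 1), so the claim is incorrect.

Answer: No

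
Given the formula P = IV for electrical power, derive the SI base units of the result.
Units of each symbol in P = IV:
  I (current): A
  V (voltage, in volts): kg·m²/(s³·A)

Multiplying the contributions: [A] · [kg·m²/(s³·A)]
Adding exponents of each base unit: kg: 1, m: 2, s: -3
SI base units of electrical power: kg·m²/s³

Answer: kg·m²/s³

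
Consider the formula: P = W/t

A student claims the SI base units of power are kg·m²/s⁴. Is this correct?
Units of each symbol in P = W/t:
  W (work): kg·m²/s²
  t (time): s  → in the denominator, contributes 1/s

Multiplying the contributions: [kg·m²/s²] · [1/s]
Adding exponents of each base unit: kg: 1, m: 2, s: -3
SI base units of power: kg·m²/s³

The claimed units kg·m²/s⁴ (exponents kg: 1, m: 2, s: -4) do not match the derived units kg·m²/s³ (exponents kg: 1, m: 2, s: -3), so the claim is incorrect.

Answer: No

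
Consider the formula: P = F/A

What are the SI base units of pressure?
Units of each symbol in P = F/A:
  F (force): kg·m/s²
  A (area): m²  → in the denominator, contributes 1/m²

Multiplying the contributions: [kg·m/s²] · [1/m²]
Adding exponents of each base unit: kg: 1, m: -1, s: -2
SI base units of pressure: kg/(m·s²)

Answer: kg/(m·s²)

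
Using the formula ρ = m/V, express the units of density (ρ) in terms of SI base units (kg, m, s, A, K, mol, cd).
Units of each symbol in ρ = m/V:
  m (mass): kg
  V (volume): m³  → in the denominator, contributes 1/m³

Multiplying the contributions: [kg] · [1/m³]
Adding exponents of each base unit: kg: 1, m: -3
SI base units of density: kg/m³

Answer: kg/m³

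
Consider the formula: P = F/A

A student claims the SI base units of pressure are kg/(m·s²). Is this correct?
Units of each symbol in P = F/A:
  F (force): kg·m/s²
  A (area): m²  → in the denominator, contributes 1/m²

Multiplying the contributions: [kg·m/s²] · [1/m²]
Adding exponents of each base unit: kg: 1, m: -1, s: -2
SI base units of pressure: kg/(m·s²)

The claimed units kg/(m·s²) match the derived units, so the claim is correct.

Answer: Yes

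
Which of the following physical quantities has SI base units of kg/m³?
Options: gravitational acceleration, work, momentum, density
Checking the SI base units of each option:
  gravitational acceleration (g = GM/r²): m/s²  ✗
  work (W = Fd): kg·m²/s²  ✗
  momentum (p = mv): kg·m/s  ✗
  density (ρ = m/V): kg/m³  ✓ matches

Only density has units kg/m³.

Answer: density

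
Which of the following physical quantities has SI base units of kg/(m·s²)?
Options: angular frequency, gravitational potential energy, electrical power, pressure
Checking the SI base units of each option:
  angular frequency (ω = 2πf): 1/s  ✗
  gravitational potential energy (U = -GMm/r): kg·m²/s²  ✗
  electrical power (P = IV): kg·m²/s³  ✗
  pressure (P = F/A): kg/(m·s²)  ✓ matches

Only pressure has units kg/(m·s²).

Answer: pressure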